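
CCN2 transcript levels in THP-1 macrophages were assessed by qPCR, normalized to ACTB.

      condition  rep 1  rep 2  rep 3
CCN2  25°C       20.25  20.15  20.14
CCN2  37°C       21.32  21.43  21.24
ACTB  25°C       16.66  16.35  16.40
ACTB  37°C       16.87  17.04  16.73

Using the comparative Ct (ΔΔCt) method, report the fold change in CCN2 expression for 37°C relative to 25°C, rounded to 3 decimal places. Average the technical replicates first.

0.599

Mean Ct: CCN2 25°C 20.180; CCN2 37°C 21.330; ACTB 25°C 16.470; ACTB 37°C 16.880
ΔCt(25°C) = 20.180 − 16.470 = 3.710
ΔCt(37°C) = 21.330 − 16.880 = 4.450
ΔΔCt = 4.450 − 3.710 = 0.740
Fold change = 2^(−0.740) = 0.5987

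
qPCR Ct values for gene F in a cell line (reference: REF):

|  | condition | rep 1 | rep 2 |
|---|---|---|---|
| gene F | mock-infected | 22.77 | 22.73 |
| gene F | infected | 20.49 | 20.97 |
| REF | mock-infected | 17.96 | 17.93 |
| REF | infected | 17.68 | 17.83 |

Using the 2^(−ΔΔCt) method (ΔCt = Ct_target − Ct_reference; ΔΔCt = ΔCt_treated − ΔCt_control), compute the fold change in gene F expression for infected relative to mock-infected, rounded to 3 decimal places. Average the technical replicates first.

Mean Ct: gene F mock-infected 22.750; gene F infected 20.730; REF mock-infected 17.945; REF infected 17.755
ΔCt(mock-infected) = 22.750 − 17.945 = 4.805
ΔCt(infected) = 20.730 − 17.755 = 2.975
ΔΔCt = 2.975 − 4.805 = -1.830
Fold change = 2^(−(-1.830)) = 2^1.830 = 3.5554

3.555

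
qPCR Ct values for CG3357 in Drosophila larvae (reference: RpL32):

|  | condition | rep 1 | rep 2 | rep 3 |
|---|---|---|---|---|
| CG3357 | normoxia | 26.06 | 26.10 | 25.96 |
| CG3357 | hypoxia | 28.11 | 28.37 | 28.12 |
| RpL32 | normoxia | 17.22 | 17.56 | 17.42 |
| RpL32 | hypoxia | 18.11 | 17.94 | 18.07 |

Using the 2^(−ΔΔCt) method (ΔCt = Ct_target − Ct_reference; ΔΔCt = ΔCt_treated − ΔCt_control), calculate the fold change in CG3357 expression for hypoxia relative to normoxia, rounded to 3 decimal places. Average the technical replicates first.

0.349

Mean Ct: CG3357 normoxia 26.040; CG3357 hypoxia 28.200; RpL32 normoxia 17.400; RpL32 hypoxia 18.040
ΔCt(normoxia) = 26.040 − 17.400 = 8.640
ΔCt(hypoxia) = 28.200 − 18.040 = 10.160
ΔΔCt = 10.160 − 8.640 = 1.520
Fold change = 2^(−1.520) = 0.3487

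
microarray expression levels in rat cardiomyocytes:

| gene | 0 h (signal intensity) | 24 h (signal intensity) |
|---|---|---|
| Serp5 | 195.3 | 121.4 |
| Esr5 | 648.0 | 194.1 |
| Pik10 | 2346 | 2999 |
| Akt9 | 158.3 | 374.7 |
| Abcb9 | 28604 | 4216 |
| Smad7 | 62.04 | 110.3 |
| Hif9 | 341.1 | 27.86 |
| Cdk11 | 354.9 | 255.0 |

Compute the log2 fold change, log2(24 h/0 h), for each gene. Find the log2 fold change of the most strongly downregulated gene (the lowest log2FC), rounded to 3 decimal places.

log2(121.4/195.3) = -0.686  (Serp5)
log2(194.1/648.0) = -1.739  (Esr5)
log2(2999/2346) = 0.354  (Pik10)
log2(374.7/158.3) = 1.243  (Akt9)
log2(4216/28604) = -2.762  (Abcb9)
log2(110.3/62.04) = 0.830  (Smad7)
log2(27.86/341.1) = -3.614  (Hif9)
log2(255.0/354.9) = -0.477  (Cdk11)
Hif9 is most strongly downregulated.

-3.614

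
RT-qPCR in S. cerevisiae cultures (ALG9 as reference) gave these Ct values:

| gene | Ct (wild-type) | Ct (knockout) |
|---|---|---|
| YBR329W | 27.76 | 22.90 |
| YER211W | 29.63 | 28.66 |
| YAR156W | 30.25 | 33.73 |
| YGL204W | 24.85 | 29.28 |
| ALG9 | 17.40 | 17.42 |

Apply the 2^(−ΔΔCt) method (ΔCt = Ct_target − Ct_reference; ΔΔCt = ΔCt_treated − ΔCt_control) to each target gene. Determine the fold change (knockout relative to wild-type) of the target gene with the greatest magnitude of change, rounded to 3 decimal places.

29.446

YBR329W: ΔΔCt = (22.90−17.42) − (27.76−17.40) = 5.48 − 10.36 = -4.88; fold change = 2^4.88 = 29.446
YER211W: ΔΔCt = (28.66−17.42) − (29.63−17.40) = 11.24 − 12.23 = -0.99; fold change = 2^0.99 = 1.986
YAR156W: ΔΔCt = (33.73−17.42) − (30.25−17.40) = 16.31 − 12.85 = 3.46; fold change = 2^-3.46 = 0.091
YGL204W: ΔΔCt = (29.28−17.42) − (24.85−17.40) = 11.86 − 7.45 = 4.41; fold change = 2^-4.41 = 0.047
YBR329W has the largest |ΔΔCt| = 4.88.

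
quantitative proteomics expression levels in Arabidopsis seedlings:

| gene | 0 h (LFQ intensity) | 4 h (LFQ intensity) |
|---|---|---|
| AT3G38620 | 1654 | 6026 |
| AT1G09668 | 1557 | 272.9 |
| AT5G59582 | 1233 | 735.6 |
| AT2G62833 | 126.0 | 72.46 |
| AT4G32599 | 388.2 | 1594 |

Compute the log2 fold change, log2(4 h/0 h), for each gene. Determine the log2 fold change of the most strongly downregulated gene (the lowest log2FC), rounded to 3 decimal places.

log2(6026/1654) = 1.865  (AT3G38620)
log2(272.9/1557) = -2.512  (AT1G09668)
log2(735.6/1233) = -0.745  (AT5G59582)
log2(72.46/126.0) = -0.798  (AT2G62833)
log2(1594/388.2) = 2.038  (AT4G32599)
AT1G09668 is most strongly downregulated.

-2.512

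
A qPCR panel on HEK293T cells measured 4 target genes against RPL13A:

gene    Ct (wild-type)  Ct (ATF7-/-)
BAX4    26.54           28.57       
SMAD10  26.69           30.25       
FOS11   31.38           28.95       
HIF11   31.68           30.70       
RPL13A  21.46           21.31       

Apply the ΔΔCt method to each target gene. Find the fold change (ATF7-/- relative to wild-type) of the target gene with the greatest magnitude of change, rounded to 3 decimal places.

0.076

BAX4: ΔΔCt = (28.57−21.31) − (26.54−21.46) = 7.26 − 5.08 = 2.18; fold change = 2^-2.18 = 0.221
SMAD10: ΔΔCt = (30.25−21.31) − (26.69−21.46) = 8.94 − 5.23 = 3.71; fold change = 2^-3.71 = 0.076
FOS11: ΔΔCt = (28.95−21.31) − (31.38−21.46) = 7.64 − 9.92 = -2.28; fold change = 2^2.28 = 4.857
HIF11: ΔΔCt = (30.70−21.31) − (31.68−21.46) = 9.39 − 10.22 = -0.83; fold change = 2^0.83 = 1.778
SMAD10 has the largest |ΔΔCt| = 3.71.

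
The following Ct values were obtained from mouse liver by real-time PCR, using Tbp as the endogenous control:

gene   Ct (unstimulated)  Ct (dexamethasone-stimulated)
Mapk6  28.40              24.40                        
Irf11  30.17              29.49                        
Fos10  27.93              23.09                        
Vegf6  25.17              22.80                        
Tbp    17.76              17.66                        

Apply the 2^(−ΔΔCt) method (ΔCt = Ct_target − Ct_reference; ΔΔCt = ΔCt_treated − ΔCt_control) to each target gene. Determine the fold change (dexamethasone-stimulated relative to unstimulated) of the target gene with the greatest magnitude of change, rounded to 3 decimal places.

26.723

Mapk6: ΔΔCt = (24.40−17.66) − (28.40−17.76) = 6.74 − 10.64 = -3.90; fold change = 2^3.90 = 14.929
Irf11: ΔΔCt = (29.49−17.66) − (30.17−17.76) = 11.83 − 12.41 = -0.58; fold change = 2^0.58 = 1.495
Fos10: ΔΔCt = (23.09−17.66) − (27.93−17.76) = 5.43 − 10.17 = -4.74; fold change = 2^4.74 = 26.723
Vegf6: ΔΔCt = (22.80−17.66) − (25.17−17.76) = 5.14 − 7.41 = -2.27; fold change = 2^2.27 = 4.823
Fos10 has the largest |ΔΔCt| = 4.74.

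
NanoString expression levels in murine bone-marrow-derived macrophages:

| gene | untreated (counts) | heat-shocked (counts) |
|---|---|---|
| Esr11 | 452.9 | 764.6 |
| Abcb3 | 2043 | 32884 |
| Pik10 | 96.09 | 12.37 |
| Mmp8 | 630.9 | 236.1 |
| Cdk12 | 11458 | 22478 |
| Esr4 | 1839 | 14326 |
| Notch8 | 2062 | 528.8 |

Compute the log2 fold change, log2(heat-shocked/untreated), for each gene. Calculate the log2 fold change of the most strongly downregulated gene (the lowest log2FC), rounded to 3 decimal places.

-2.958

log2(764.6/452.9) = 0.756  (Esr11)
log2(32884/2043) = 4.009  (Abcb3)
log2(12.37/96.09) = -2.958  (Pik10)
log2(236.1/630.9) = -1.418  (Mmp8)
log2(22478/11458) = 0.972  (Cdk12)
log2(14326/1839) = 2.962  (Esr4)
log2(528.8/2062) = -1.963  (Notch8)
Pik10 is most strongly downregulated.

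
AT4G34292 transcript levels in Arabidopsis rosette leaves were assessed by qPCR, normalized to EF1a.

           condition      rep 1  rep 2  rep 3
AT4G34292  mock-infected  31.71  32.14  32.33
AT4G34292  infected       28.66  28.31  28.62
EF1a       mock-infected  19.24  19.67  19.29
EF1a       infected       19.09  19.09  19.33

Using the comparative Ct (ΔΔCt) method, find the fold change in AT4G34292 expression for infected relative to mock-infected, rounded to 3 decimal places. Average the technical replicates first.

Mean Ct: AT4G34292 mock-infected 32.060; AT4G34292 infected 28.530; EF1a mock-infected 19.400; EF1a infected 19.170
ΔCt(mock-infected) = 32.060 − 19.400 = 12.660
ΔCt(infected) = 28.530 − 19.170 = 9.360
ΔΔCt = 9.360 − 12.660 = -3.300
Fold change = 2^(−(-3.300)) = 2^3.300 = 9.8492

9.849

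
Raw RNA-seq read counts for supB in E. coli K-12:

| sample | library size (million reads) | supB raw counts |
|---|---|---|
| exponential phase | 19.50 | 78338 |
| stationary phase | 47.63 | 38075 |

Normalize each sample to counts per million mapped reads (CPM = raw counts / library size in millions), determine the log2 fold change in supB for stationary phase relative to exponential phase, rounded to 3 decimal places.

-2.329

CPM(exponential phase) = 78338 / 19.50 = 4017.3333
CPM(stationary phase) = 38075 / 47.63 = 799.3911
Fold change = 799.3911 / 4017.3333 = 0.19899
log2(0.19899) = -2.3293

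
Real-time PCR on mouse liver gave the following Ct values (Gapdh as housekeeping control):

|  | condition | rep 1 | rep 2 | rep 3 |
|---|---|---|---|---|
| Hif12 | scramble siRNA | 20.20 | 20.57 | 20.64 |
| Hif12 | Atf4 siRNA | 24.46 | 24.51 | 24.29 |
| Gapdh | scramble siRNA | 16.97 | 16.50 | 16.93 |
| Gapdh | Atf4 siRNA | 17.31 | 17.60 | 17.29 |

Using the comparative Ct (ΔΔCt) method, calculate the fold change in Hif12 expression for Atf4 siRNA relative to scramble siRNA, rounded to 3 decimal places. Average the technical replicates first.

0.098

Mean Ct: Hif12 scramble siRNA 20.470; Hif12 Atf4 siRNA 24.420; Gapdh scramble siRNA 16.800; Gapdh Atf4 siRNA 17.400
ΔCt(scramble siRNA) = 20.470 − 16.800 = 3.670
ΔCt(Atf4 siRNA) = 24.420 − 17.400 = 7.020
ΔΔCt = 7.020 − 3.670 = 3.350
Fold change = 2^(−3.350) = 0.0981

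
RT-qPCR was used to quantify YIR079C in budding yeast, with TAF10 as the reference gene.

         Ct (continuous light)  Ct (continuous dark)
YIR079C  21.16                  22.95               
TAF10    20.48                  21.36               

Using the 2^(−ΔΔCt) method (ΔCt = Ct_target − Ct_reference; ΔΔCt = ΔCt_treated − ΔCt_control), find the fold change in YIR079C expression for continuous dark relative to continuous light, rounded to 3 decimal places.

0.532

ΔCt(continuous light) = 21.160 − 20.480 = 0.680
ΔCt(continuous dark) = 22.950 − 21.360 = 1.590
ΔΔCt = 1.590 − 0.680 = 0.910
Fold change = 2^(−0.910) = 0.5322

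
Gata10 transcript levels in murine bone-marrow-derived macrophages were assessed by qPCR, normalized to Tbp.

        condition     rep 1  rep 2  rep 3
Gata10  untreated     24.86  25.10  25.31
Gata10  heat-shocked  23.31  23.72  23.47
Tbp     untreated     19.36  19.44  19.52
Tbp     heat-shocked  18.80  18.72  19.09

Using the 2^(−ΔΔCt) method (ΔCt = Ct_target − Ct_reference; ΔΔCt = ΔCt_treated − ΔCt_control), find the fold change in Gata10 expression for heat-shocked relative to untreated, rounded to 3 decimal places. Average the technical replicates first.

Mean Ct: Gata10 untreated 25.090; Gata10 heat-shocked 23.500; Tbp untreated 19.440; Tbp heat-shocked 18.870
ΔCt(untreated) = 25.090 − 19.440 = 5.650
ΔCt(heat-shocked) = 23.500 − 18.870 = 4.630
ΔΔCt = 4.630 − 5.650 = -1.020
Fold change = 2^(−(-1.020)) = 2^1.020 = 2.0279

2.028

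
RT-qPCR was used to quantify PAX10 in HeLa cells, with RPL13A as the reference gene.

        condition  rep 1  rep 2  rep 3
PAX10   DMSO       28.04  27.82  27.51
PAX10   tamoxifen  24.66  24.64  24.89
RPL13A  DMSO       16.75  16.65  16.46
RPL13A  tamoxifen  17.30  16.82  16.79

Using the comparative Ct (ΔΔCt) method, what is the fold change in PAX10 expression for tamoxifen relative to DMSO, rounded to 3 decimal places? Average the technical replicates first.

Mean Ct: PAX10 DMSO 27.790; PAX10 tamoxifen 24.730; RPL13A DMSO 16.620; RPL13A tamoxifen 16.970
ΔCt(DMSO) = 27.790 − 16.620 = 11.170
ΔCt(tamoxifen) = 24.730 − 16.970 = 7.760
ΔΔCt = 7.760 − 11.170 = -3.410
Fold change = 2^(−(-3.410)) = 2^3.410 = 10.6295

10.629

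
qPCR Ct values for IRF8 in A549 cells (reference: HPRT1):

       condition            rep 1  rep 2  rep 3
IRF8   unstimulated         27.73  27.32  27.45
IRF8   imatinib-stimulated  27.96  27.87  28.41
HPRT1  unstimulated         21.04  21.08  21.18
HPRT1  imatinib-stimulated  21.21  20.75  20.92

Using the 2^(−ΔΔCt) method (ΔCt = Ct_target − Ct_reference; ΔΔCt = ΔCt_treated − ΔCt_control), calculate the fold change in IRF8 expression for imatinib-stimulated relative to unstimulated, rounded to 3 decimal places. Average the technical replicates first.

0.607

Mean Ct: IRF8 unstimulated 27.500; IRF8 imatinib-stimulated 28.080; HPRT1 unstimulated 21.100; HPRT1 imatinib-stimulated 20.960
ΔCt(unstimulated) = 27.500 − 21.100 = 6.400
ΔCt(imatinib-stimulated) = 28.080 − 20.960 = 7.120
ΔΔCt = 7.120 − 6.400 = 0.720
Fold change = 2^(−0.720) = 0.6071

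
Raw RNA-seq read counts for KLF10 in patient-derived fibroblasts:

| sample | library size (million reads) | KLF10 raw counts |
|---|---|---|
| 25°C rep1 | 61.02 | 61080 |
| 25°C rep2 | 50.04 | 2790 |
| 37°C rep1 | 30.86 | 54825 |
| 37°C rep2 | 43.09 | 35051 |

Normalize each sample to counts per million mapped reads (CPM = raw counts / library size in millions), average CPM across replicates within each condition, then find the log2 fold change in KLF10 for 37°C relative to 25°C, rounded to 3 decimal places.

CPM(25°C rep1) = 61080 / 61.02 = 1000.9833
CPM(25°C rep2) = 2790 / 50.04 = 55.7554
CPM(37°C rep1) = 54825 / 30.86 = 1776.5716
CPM(37°C rep2) = 35051 / 43.09 = 813.4370
mean CPM(25°C) = 528.3693; mean CPM(37°C) = 1295.0043
Fold change = 1295.0043 / 528.3693 = 2.45095
log2(2.45095) = 1.2933

1.293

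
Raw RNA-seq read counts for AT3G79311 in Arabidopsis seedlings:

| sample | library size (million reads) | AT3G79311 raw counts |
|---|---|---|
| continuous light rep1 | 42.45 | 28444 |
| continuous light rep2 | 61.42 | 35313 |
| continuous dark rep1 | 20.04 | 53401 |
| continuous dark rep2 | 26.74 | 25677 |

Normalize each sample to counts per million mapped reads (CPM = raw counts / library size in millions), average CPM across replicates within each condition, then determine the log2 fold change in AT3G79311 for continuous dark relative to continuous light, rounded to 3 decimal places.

1.542

CPM(continuous light rep1) = 28444 / 42.45 = 670.0589
CPM(continuous light rep2) = 35313 / 61.42 = 574.9430
CPM(continuous dark rep1) = 53401 / 20.04 = 2664.7206
CPM(continuous dark rep2) = 25677 / 26.74 = 960.2468
mean CPM(continuous light) = 622.5010; mean CPM(continuous dark) = 1812.4837
Fold change = 1812.4837 / 622.5010 = 2.91162
log2(2.91162) = 1.5418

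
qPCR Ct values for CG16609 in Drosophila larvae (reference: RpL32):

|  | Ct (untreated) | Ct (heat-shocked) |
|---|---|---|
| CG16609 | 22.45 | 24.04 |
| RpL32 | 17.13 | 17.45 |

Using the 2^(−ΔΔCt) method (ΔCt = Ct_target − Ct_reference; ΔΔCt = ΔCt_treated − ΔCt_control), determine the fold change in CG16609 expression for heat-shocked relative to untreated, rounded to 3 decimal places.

ΔCt(untreated) = 22.450 − 17.130 = 5.320
ΔCt(heat-shocked) = 24.040 − 17.450 = 6.590
ΔΔCt = 6.590 − 5.320 = 1.270
Fold change = 2^(−1.270) = 0.4147

0.415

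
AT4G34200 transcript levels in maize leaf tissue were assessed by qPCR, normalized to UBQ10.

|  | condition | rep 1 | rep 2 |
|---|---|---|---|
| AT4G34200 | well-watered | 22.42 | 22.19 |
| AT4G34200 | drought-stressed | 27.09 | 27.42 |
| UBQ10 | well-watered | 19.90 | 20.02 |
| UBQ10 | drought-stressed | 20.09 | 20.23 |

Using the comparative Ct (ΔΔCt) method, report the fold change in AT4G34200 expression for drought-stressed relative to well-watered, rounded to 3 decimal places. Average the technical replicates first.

Mean Ct: AT4G34200 well-watered 22.305; AT4G34200 drought-stressed 27.255; UBQ10 well-watered 19.960; UBQ10 drought-stressed 20.160
ΔCt(well-watered) = 22.305 − 19.960 = 2.345
ΔCt(drought-stressed) = 27.255 − 20.160 = 7.095
ΔΔCt = 7.095 − 2.345 = 4.750
Fold change = 2^(−4.750) = 0.0372

0.037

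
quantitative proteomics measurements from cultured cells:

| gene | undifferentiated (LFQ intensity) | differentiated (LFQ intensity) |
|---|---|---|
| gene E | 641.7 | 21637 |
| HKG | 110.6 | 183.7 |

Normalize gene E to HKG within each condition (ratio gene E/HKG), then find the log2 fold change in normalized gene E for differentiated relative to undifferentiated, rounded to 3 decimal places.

gene E/HKG (undifferentiated) = 641.7 / 110.6 = 5.802
gene E/HKG (differentiated) = 21637 / 183.7 = 117.78
Fold change = 117.78 / 5.802 = 20.3007
log2(20.3007) = 4.3435

4.343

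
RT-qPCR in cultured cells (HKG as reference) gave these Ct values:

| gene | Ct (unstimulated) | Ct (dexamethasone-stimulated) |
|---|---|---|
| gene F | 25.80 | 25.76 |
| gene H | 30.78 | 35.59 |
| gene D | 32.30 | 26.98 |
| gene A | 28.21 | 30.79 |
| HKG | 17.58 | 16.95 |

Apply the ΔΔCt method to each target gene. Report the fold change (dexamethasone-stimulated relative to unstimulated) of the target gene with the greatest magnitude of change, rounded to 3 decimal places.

0.023

gene F: ΔΔCt = (25.76−16.95) − (25.80−17.58) = 8.81 − 8.22 = 0.59; fold change = 2^-0.59 = 0.664
gene H: ΔΔCt = (35.59−16.95) − (30.78−17.58) = 18.64 − 13.20 = 5.44; fold change = 2^-5.44 = 0.023
gene D: ΔΔCt = (26.98−16.95) − (32.30−17.58) = 10.03 − 14.72 = -4.69; fold change = 2^4.69 = 25.813
gene A: ΔΔCt = (30.79−16.95) − (28.21−17.58) = 13.84 − 10.63 = 3.21; fold change = 2^-3.21 = 0.108
gene H has the largest |ΔΔCt| = 5.44.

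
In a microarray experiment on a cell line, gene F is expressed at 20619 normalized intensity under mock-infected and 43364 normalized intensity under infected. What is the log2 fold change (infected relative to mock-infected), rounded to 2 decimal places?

1.07

Fold change = 43364 / 20619 = 2.1031
log2(2.1031) = 1.073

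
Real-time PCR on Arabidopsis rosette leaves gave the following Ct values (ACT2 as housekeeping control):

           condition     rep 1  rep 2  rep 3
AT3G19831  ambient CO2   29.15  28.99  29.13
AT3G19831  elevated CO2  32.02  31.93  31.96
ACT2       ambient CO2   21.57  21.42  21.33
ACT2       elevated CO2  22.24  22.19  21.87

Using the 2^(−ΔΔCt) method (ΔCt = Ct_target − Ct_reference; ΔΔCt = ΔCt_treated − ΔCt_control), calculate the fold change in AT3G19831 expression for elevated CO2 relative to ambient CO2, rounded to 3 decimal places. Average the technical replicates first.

Mean Ct: AT3G19831 ambient CO2 29.090; AT3G19831 elevated CO2 31.970; ACT2 ambient CO2 21.440; ACT2 elevated CO2 22.100
ΔCt(ambient CO2) = 29.090 − 21.440 = 7.650
ΔCt(elevated CO2) = 31.970 − 22.100 = 9.870
ΔΔCt = 9.870 − 7.650 = 2.220
Fold change = 2^(−2.220) = 0.2146

0.215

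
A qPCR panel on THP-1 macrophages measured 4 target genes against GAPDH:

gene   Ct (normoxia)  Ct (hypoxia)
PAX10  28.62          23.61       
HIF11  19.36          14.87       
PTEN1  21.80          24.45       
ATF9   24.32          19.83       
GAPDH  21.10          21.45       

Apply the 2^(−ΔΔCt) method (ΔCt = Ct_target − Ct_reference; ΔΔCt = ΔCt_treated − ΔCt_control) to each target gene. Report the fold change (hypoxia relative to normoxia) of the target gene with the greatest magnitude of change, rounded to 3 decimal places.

PAX10: ΔΔCt = (23.61−21.45) − (28.62−21.10) = 2.16 − 7.52 = -5.36; fold change = 2^5.36 = 41.070
HIF11: ΔΔCt = (14.87−21.45) − (19.36−21.10) = -6.58 − (-1.74) = -4.84; fold change = 2^4.84 = 28.641
PTEN1: ΔΔCt = (24.45−21.45) − (21.80−21.10) = 3.00 − 0.70 = 2.30; fold change = 2^-2.30 = 0.203
ATF9: ΔΔCt = (19.83−21.45) − (24.32−21.10) = -1.62 − 3.22 = -4.84; fold change = 2^4.84 = 28.641
PAX10 has the largest |ΔΔCt| = 5.36.

41.070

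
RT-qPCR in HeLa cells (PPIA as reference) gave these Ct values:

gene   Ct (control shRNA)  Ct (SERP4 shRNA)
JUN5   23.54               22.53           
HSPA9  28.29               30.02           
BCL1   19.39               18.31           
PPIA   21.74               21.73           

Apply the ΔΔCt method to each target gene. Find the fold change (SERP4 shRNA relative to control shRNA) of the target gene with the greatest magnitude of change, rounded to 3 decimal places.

JUN5: ΔΔCt = (22.53−21.73) − (23.54−21.74) = 0.80 − 1.80 = -1.00; fold change = 2^1.00 = 2.000
HSPA9: ΔΔCt = (30.02−21.73) − (28.29−21.74) = 8.29 − 6.55 = 1.74; fold change = 2^-1.74 = 0.299
BCL1: ΔΔCt = (18.31−21.73) − (19.39−21.74) = -3.42 − (-2.35) = -1.07; fold change = 2^1.07 = 2.099
HSPA9 has the largest |ΔΔCt| = 1.74.

0.299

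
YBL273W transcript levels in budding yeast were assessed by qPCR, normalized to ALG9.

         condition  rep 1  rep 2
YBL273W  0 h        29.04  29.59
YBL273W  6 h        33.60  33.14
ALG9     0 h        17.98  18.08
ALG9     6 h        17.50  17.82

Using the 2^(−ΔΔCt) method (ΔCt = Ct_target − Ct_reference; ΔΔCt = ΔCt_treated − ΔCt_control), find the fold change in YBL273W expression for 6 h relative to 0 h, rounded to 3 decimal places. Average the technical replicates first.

0.047

Mean Ct: YBL273W 0 h 29.315; YBL273W 6 h 33.370; ALG9 0 h 18.030; ALG9 6 h 17.660
ΔCt(0 h) = 29.315 − 18.030 = 11.285
ΔCt(6 h) = 33.370 − 17.660 = 15.710
ΔΔCt = 15.710 − 11.285 = 4.425
Fold change = 2^(−4.425) = 0.0466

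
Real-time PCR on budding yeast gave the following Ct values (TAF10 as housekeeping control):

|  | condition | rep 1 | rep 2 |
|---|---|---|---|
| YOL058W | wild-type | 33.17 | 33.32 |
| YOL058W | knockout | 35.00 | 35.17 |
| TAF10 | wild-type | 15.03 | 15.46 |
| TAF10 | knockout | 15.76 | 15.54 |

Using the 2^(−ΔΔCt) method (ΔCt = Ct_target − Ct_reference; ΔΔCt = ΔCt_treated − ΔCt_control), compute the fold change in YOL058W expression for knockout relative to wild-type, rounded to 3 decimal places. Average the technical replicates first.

0.370

Mean Ct: YOL058W wild-type 33.245; YOL058W knockout 35.085; TAF10 wild-type 15.245; TAF10 knockout 15.650
ΔCt(wild-type) = 33.245 − 15.245 = 18.000
ΔCt(knockout) = 35.085 − 15.650 = 19.435
ΔΔCt = 19.435 − 18.000 = 1.435
Fold change = 2^(−1.435) = 0.3698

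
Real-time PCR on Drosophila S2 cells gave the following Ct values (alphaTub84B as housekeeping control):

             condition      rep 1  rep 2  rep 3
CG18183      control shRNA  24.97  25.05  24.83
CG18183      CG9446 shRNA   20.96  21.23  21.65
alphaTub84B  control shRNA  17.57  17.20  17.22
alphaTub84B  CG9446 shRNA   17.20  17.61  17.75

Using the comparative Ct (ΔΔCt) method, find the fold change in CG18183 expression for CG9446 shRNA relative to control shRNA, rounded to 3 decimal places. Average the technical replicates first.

14.520

Mean Ct: CG18183 control shRNA 24.950; CG18183 CG9446 shRNA 21.280; alphaTub84B control shRNA 17.330; alphaTub84B CG9446 shRNA 17.520
ΔCt(control shRNA) = 24.950 − 17.330 = 7.620
ΔCt(CG9446 shRNA) = 21.280 − 17.520 = 3.760
ΔΔCt = 3.760 − 7.620 = -3.860
Fold change = 2^(−(-3.860)) = 2^3.860 = 14.5203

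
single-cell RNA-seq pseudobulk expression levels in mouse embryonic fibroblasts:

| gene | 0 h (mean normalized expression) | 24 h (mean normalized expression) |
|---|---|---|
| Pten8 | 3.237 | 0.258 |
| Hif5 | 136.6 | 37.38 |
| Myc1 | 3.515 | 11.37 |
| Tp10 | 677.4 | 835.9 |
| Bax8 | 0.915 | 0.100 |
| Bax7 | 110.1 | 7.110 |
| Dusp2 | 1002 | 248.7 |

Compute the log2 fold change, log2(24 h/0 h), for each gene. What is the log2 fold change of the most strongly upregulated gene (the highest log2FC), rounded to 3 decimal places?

log2(0.258/3.237) = -3.649  (Pten8)
log2(37.38/136.6) = -1.870  (Hif5)
log2(11.37/3.515) = 1.694  (Myc1)
log2(835.9/677.4) = 0.303  (Tp10)
log2(0.100/0.915) = -3.194  (Bax8)
log2(7.110/110.1) = -3.953  (Bax7)
log2(248.7/1002) = -2.010  (Dusp2)
Myc1 is most strongly upregulated.

1.694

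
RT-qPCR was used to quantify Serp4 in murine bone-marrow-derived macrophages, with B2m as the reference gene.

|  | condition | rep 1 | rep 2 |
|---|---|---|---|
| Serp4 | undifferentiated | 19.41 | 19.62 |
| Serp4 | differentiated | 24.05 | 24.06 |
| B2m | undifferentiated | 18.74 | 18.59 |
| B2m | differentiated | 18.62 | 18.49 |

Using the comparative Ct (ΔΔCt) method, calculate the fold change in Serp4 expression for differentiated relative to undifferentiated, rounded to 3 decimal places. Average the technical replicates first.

0.040

Mean Ct: Serp4 undifferentiated 19.515; Serp4 differentiated 24.055; B2m undifferentiated 18.665; B2m differentiated 18.555
ΔCt(undifferentiated) = 19.515 − 18.665 = 0.850
ΔCt(differentiated) = 24.055 − 18.555 = 5.500
ΔΔCt = 5.500 − 0.850 = 4.650
Fold change = 2^(−4.650) = 0.0398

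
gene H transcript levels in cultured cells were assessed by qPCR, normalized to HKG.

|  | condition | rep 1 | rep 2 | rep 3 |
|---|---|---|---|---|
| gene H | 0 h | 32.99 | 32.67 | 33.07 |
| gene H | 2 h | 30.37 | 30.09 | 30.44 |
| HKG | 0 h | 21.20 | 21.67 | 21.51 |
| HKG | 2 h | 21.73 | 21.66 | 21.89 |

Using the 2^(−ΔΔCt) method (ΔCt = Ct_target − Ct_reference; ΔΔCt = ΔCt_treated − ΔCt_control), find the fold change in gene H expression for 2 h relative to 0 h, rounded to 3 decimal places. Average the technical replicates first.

Mean Ct: gene H 0 h 32.910; gene H 2 h 30.300; HKG 0 h 21.460; HKG 2 h 21.760
ΔCt(0 h) = 32.910 − 21.460 = 11.450
ΔCt(2 h) = 30.300 − 21.760 = 8.540
ΔΔCt = 8.540 − 11.450 = -2.910
Fold change = 2^(−(-2.910)) = 2^2.910 = 7.5162

7.516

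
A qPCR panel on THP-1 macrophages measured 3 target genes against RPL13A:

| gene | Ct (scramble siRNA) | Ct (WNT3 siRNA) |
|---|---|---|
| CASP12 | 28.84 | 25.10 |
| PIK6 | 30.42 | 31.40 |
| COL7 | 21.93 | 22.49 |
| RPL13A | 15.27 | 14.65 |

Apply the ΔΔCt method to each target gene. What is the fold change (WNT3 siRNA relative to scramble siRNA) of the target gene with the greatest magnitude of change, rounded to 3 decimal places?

CASP12: ΔΔCt = (25.10−14.65) − (28.84−15.27) = 10.45 − 13.57 = -3.12; fold change = 2^3.12 = 8.694
PIK6: ΔΔCt = (31.40−14.65) − (30.42−15.27) = 16.75 − 15.15 = 1.60; fold change = 2^-1.60 = 0.330
COL7: ΔΔCt = (22.49−14.65) − (21.93−15.27) = 7.84 − 6.66 = 1.18; fold change = 2^-1.18 = 0.441
CASP12 has the largest |ΔΔCt| = 3.12.

8.694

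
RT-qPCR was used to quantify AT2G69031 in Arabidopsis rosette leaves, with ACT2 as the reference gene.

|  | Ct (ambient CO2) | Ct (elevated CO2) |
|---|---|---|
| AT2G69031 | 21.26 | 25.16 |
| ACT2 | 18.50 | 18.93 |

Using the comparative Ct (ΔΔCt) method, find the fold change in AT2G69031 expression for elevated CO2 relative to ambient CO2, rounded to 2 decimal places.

0.09

ΔCt(ambient CO2) = 21.260 − 18.500 = 2.760
ΔCt(elevated CO2) = 25.160 − 18.930 = 6.230
ΔΔCt = 6.230 − 2.760 = 3.470
Fold change = 2^(−3.470) = 0.090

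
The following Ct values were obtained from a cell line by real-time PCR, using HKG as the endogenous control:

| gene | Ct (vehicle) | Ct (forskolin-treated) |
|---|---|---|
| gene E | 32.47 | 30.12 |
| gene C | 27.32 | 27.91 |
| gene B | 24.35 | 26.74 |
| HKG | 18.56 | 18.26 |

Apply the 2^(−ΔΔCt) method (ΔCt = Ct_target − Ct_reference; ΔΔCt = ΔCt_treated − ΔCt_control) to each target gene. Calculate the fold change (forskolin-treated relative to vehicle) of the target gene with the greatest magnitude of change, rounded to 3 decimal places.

0.155

gene E: ΔΔCt = (30.12−18.26) − (32.47−18.56) = 11.86 − 13.91 = -2.05; fold change = 2^2.05 = 4.141
gene C: ΔΔCt = (27.91−18.26) − (27.32−18.56) = 9.65 − 8.76 = 0.89; fold change = 2^-0.89 = 0.540
gene B: ΔΔCt = (26.74−18.26) − (24.35−18.56) = 8.48 − 5.79 = 2.69; fold change = 2^-2.69 = 0.155
gene B has the largest |ΔΔCt| = 2.69.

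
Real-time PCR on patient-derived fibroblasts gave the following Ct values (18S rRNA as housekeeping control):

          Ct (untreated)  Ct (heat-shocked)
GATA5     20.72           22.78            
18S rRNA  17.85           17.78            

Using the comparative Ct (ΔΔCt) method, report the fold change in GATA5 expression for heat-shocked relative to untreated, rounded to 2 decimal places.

0.23

ΔCt(untreated) = 20.720 − 17.850 = 2.870
ΔCt(heat-shocked) = 22.780 − 17.780 = 5.000
ΔΔCt = 5.000 − 2.870 = 2.130
Fold change = 2^(−2.130) = 0.228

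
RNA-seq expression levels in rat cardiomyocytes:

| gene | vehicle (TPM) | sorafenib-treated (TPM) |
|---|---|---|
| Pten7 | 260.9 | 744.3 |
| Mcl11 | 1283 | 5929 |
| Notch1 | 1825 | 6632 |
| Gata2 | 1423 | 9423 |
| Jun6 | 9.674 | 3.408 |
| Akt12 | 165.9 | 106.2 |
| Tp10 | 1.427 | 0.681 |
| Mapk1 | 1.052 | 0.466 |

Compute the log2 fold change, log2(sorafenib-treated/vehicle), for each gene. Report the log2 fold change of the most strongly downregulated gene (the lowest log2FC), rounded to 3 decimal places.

-1.505

log2(744.3/260.9) = 1.512  (Pten7)
log2(5929/1283) = 2.208  (Mcl11)
log2(6632/1825) = 1.862  (Notch1)
log2(9423/1423) = 2.727  (Gata2)
log2(3.408/9.674) = -1.505  (Jun6)
log2(106.2/165.9) = -0.644  (Akt12)
log2(0.681/1.427) = -1.067  (Tp10)
log2(0.466/1.052) = -1.175  (Mapk1)
Jun6 is most strongly downregulated.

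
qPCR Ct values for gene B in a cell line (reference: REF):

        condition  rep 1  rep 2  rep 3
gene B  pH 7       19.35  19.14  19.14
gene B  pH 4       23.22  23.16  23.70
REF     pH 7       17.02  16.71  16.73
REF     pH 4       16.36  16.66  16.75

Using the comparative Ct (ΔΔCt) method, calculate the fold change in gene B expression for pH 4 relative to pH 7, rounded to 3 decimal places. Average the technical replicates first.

0.048

Mean Ct: gene B pH 7 19.210; gene B pH 4 23.360; REF pH 7 16.820; REF pH 4 16.590
ΔCt(pH 7) = 19.210 − 16.820 = 2.390
ΔCt(pH 4) = 23.360 − 16.590 = 6.770
ΔΔCt = 6.770 − 2.390 = 4.380
Fold change = 2^(−4.380) = 0.0480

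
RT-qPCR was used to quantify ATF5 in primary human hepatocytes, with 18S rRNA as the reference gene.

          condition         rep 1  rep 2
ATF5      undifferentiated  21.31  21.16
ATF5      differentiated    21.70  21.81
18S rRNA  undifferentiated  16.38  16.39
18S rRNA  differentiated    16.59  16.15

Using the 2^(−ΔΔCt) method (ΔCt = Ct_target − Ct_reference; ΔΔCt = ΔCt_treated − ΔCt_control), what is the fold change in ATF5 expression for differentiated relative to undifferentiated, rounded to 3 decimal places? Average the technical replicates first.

0.690

Mean Ct: ATF5 undifferentiated 21.235; ATF5 differentiated 21.755; 18S rRNA undifferentiated 16.385; 18S rRNA differentiated 16.370
ΔCt(undifferentiated) = 21.235 − 16.385 = 4.850
ΔCt(differentiated) = 21.755 − 16.370 = 5.385
ΔΔCt = 5.385 − 4.850 = 0.535
Fold change = 2^(−0.535) = 0.6902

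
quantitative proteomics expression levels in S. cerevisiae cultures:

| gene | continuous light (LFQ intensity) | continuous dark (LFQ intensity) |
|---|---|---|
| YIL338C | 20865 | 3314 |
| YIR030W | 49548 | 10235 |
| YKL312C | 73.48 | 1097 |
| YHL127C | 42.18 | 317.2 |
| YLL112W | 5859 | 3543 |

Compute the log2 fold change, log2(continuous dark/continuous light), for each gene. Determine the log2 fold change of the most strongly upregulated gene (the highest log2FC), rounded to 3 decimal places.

3.900

log2(3314/20865) = -2.654  (YIL338C)
log2(10235/49548) = -2.275  (YIR030W)
log2(1097/73.48) = 3.900  (YKL312C)
log2(317.2/42.18) = 2.911  (YHL127C)
log2(3543/5859) = -0.726  (YLL112W)
YKL312C is most strongly upregulated.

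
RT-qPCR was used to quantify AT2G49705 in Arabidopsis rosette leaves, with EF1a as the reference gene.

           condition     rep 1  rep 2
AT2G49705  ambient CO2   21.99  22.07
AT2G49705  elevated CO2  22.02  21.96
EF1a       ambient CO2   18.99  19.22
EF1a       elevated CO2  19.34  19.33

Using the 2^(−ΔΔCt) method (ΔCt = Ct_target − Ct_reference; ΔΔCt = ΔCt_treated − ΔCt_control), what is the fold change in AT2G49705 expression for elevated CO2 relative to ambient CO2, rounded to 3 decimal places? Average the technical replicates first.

Mean Ct: AT2G49705 ambient CO2 22.030; AT2G49705 elevated CO2 21.990; EF1a ambient CO2 19.105; EF1a elevated CO2 19.335
ΔCt(ambient CO2) = 22.030 − 19.105 = 2.925
ΔCt(elevated CO2) = 21.990 − 19.335 = 2.655
ΔΔCt = 2.655 − 2.925 = -0.270
Fold change = 2^(−(-0.270)) = 2^0.270 = 1.2058

1.206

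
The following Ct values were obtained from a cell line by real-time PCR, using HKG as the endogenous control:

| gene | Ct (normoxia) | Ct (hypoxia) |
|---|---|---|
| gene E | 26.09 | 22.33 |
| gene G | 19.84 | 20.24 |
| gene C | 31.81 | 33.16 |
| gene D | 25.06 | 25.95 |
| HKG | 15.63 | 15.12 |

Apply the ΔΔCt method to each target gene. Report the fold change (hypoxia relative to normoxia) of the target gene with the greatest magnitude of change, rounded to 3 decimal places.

gene E: ΔΔCt = (22.33−15.12) − (26.09−15.63) = 7.21 − 10.46 = -3.25; fold change = 2^3.25 = 9.514
gene G: ΔΔCt = (20.24−15.12) − (19.84−15.63) = 5.12 − 4.21 = 0.91; fold change = 2^-0.91 = 0.532
gene C: ΔΔCt = (33.16−15.12) − (31.81−15.63) = 18.04 − 16.18 = 1.86; fold change = 2^-1.86 = 0.275
gene D: ΔΔCt = (25.95−15.12) − (25.06−15.63) = 10.83 − 9.43 = 1.40; fold change = 2^-1.40 = 0.379
gene E has the largest |ΔΔCt| = 3.25.

9.514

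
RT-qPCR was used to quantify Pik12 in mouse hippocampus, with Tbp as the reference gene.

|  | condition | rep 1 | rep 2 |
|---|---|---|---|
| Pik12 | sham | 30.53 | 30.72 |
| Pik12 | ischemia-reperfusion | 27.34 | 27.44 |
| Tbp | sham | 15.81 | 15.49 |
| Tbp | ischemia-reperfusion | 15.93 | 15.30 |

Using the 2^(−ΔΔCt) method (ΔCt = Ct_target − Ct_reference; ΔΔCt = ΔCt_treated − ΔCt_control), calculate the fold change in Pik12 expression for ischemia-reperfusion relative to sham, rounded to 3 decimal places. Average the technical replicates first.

9.190

Mean Ct: Pik12 sham 30.625; Pik12 ischemia-reperfusion 27.390; Tbp sham 15.650; Tbp ischemia-reperfusion 15.615
ΔCt(sham) = 30.625 − 15.650 = 14.975
ΔCt(ischemia-reperfusion) = 27.390 − 15.615 = 11.775
ΔΔCt = 11.775 − 14.975 = -3.200
Fold change = 2^(−(-3.200)) = 2^3.200 = 9.1896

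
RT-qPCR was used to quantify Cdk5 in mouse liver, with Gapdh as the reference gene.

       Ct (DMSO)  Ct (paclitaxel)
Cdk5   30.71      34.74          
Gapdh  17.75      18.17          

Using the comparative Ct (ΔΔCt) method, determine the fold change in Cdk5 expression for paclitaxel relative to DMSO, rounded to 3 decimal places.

0.082

ΔCt(DMSO) = 30.710 − 17.750 = 12.960
ΔCt(paclitaxel) = 34.740 − 18.170 = 16.570
ΔΔCt = 16.570 − 12.960 = 3.610
Fold change = 2^(−3.610) = 0.0819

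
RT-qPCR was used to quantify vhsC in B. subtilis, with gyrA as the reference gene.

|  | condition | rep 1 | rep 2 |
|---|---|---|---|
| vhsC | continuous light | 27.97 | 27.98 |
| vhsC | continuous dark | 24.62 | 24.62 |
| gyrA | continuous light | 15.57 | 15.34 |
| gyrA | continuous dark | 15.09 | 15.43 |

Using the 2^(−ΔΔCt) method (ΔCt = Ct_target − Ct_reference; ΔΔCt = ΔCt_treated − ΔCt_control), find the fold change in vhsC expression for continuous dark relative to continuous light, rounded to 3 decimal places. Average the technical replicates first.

8.938

Mean Ct: vhsC continuous light 27.975; vhsC continuous dark 24.620; gyrA continuous light 15.455; gyrA continuous dark 15.260
ΔCt(continuous light) = 27.975 − 15.455 = 12.520
ΔCt(continuous dark) = 24.620 − 15.260 = 9.360
ΔΔCt = 9.360 − 12.520 = -3.160
Fold change = 2^(−(-3.160)) = 2^3.160 = 8.9383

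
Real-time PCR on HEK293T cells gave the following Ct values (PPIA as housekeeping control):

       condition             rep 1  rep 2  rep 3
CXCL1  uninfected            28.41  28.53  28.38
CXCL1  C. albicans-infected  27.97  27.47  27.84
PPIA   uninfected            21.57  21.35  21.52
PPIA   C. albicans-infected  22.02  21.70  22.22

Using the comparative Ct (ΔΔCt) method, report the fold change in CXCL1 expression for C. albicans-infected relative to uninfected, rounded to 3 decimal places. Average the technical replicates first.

Mean Ct: CXCL1 uninfected 28.440; CXCL1 C. albicans-infected 27.760; PPIA uninfected 21.480; PPIA C. albicans-infected 21.980
ΔCt(uninfected) = 28.440 − 21.480 = 6.960
ΔCt(C. albicans-infected) = 27.760 − 21.980 = 5.780
ΔΔCt = 5.780 − 6.960 = -1.180
Fold change = 2^(−(-1.180)) = 2^1.180 = 2.2658

2.266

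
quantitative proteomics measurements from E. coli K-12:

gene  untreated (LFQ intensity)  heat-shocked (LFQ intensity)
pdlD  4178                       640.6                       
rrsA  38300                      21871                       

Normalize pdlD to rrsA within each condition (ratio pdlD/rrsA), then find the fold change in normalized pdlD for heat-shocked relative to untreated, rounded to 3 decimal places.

pdlD/rrsA (untreated) = 4178 / 38300 = 0.10909
pdlD/rrsA (heat-shocked) = 640.6 / 21871 = 0.02929
Fold change = 0.02929 / 0.10909 = 0.2685

0.269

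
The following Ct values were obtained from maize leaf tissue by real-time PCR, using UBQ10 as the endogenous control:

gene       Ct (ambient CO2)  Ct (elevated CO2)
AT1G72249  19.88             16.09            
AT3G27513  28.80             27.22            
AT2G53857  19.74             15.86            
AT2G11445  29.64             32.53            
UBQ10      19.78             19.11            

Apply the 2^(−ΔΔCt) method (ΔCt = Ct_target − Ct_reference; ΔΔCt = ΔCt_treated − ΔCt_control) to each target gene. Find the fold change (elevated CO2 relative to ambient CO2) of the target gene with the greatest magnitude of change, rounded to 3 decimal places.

0.085

AT1G72249: ΔΔCt = (16.09−19.11) − (19.88−19.78) = -3.02 − 0.10 = -3.12; fold change = 2^3.12 = 8.694
AT3G27513: ΔΔCt = (27.22−19.11) − (28.80−19.78) = 8.11 − 9.02 = -0.91; fold change = 2^0.91 = 1.879
AT2G53857: ΔΔCt = (15.86−19.11) − (19.74−19.78) = -3.25 − (-0.04) = -3.21; fold change = 2^3.21 = 9.254
AT2G11445: ΔΔCt = (32.53−19.11) − (29.64−19.78) = 13.42 − 9.86 = 3.56; fold change = 2^-3.56 = 0.085
AT2G11445 has the largest |ΔΔCt| = 3.56.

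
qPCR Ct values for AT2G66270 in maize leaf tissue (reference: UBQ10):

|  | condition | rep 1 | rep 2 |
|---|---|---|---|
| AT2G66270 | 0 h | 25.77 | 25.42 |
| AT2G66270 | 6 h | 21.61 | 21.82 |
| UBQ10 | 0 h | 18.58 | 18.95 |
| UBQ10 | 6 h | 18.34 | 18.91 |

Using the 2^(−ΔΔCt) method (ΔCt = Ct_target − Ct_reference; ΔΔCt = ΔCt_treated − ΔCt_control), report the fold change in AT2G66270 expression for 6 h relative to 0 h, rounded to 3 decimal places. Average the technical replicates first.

Mean Ct: AT2G66270 0 h 25.595; AT2G66270 6 h 21.715; UBQ10 0 h 18.765; UBQ10 6 h 18.625
ΔCt(0 h) = 25.595 − 18.765 = 6.830
ΔCt(6 h) = 21.715 − 18.625 = 3.090
ΔΔCt = 3.090 − 6.830 = -3.740
Fold change = 2^(−(-3.740)) = 2^3.740 = 13.3614

13.361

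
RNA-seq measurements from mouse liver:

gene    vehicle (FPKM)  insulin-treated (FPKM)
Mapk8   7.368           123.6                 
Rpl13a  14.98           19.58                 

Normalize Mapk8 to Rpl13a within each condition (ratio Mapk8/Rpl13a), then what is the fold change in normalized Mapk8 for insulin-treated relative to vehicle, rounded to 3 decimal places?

12.834

Mapk8/Rpl13a (vehicle) = 7.368 / 14.98 = 0.49186
Mapk8/Rpl13a (insulin-treated) = 123.6 / 19.58 = 6.3126
Fold change = 6.3126 / 0.49186 = 12.8342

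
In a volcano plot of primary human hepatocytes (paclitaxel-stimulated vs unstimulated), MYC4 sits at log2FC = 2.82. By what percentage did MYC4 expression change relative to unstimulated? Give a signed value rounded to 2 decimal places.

Fold change = 2^(2.82) = 7.0616
Percent change = (FC − 1) × 100% = (7.0616 − 1) × 100 = 606.16%

606.16%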